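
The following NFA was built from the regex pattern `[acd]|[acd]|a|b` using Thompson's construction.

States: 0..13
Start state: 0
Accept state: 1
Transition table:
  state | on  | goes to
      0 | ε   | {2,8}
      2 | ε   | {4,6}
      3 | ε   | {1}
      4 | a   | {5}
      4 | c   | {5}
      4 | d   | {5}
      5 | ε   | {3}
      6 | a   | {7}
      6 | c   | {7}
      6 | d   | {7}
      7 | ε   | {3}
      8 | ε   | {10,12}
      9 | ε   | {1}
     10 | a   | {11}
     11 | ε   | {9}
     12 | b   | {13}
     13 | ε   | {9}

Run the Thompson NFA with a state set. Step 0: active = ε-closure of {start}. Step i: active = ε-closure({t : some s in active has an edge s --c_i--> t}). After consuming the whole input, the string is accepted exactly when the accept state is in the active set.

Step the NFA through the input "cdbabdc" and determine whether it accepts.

initial (ε-close {0}): {0,2,4,6,8,10,12}
'c' @ 1: {1,3,5,7}  ✓accept
'd' @ 2: {}  — no active states
rest 'babdc' ignored (set empty)
end set {} — state 1 not in

Answer: REJECT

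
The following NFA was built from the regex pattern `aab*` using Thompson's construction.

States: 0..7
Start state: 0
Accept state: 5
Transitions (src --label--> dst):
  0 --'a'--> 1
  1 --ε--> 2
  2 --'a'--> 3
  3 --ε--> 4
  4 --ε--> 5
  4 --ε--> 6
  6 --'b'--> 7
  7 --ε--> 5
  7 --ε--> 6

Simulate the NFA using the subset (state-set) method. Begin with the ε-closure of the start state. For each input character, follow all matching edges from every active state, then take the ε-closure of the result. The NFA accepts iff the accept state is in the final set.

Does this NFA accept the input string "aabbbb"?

S₀ = ε-closure({0}) = {0}
'a' @ 1: {1,2}
'a' @ 2: {3,4,5,6}  [accepting]
'b' @ 3: {5,6,7}  [accepting]
'b' @ 4: {5,6,7}  [accepting]
'b' @ 5: {5,6,7}  [accepting]
'b' @ 6: {5,6,7}  [accepting]
after full input: {5,6,7}  (accept=5 in)

Answer: ACCEPT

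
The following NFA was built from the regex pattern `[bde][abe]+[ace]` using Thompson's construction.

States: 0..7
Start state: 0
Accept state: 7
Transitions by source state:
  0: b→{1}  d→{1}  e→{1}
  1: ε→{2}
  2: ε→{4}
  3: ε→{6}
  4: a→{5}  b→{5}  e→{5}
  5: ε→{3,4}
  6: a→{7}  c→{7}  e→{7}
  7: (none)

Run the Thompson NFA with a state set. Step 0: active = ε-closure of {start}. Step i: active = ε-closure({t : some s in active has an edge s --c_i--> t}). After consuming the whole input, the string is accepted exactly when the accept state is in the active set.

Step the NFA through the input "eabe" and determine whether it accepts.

Answer: ACCEPT

Steps:
S₀ = ε-closure({0}) = {0}
'e' @ 1: {1,2,4}
'a' @ 2: {3,4,5,6}
'b' @ 3: {3,4,5,6}
'e' @ 4: {3,4,5,6,7}  [accepting]
after full input: {3,4,5,6,7}  (accept=7 in)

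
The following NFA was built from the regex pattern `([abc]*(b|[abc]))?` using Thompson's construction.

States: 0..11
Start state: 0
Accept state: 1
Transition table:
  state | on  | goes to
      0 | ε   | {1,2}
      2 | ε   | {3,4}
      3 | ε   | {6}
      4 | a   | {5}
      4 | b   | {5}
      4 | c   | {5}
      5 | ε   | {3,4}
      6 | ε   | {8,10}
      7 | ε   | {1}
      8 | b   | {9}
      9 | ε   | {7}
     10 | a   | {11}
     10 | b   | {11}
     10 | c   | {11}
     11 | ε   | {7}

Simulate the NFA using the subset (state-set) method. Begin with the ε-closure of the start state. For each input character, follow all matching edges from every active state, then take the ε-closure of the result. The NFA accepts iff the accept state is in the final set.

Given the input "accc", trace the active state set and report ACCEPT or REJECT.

S₀ = ε-closure({0}) = {0,1,2,3,4,6,8,10}
'a' @ 1: {1,3,4,5,6,7,8,10,11}  ✓accept
'c' @ 2: {1,3,4,5,6,7,8,10,11}  ✓accept
'c' @ 3: {1,3,4,5,6,7,8,10,11}  ✓accept
'c' @ 4: {1,3,4,5,6,7,8,10,11}  ✓accept
final: {1,3,4,5,6,7,8,10,11}; accept 1 in set

Answer: ACCEPT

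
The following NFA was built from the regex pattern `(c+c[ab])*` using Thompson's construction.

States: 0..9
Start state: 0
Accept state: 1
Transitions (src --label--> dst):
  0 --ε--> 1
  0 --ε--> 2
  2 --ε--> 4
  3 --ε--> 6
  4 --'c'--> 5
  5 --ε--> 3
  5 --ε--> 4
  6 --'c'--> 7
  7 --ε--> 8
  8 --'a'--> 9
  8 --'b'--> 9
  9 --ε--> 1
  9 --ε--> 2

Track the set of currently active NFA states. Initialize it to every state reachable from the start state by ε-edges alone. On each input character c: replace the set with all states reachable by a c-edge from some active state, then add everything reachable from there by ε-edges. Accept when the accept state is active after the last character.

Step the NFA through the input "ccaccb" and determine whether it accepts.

Answer: ACCEPT

Trace:
initial (ε-close {0}): {0,1,2,4}
'c' @ 1: {3,4,5,6}
'c' @ 2: {3,4,5,6,7,8}
'a' @ 3: {1,2,4,9}  (accept∈set)
'c' @ 4: {3,4,5,6}
'c' @ 5: {3,4,5,6,7,8}
'b' @ 6: {1,2,4,9}  (accept∈set)
end set {1,2,4,9} — state 1 in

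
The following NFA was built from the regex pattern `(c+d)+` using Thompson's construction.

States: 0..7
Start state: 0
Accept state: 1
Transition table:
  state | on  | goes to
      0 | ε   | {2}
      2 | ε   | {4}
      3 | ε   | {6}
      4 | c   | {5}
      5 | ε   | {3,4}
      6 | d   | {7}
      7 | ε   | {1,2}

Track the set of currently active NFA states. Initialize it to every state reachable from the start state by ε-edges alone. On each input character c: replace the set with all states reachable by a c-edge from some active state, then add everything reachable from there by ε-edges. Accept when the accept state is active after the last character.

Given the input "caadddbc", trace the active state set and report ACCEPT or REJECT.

Answer: REJECT

Derivation:
S₀ = ε-closure({0}) = {0,2,4}
'c' @ 1: {3,4,5,6}
'a' @ 2: {}  — dead — no transitions
rest 'adddbc' ignored (set empty)
final: {}; accept 1 not in set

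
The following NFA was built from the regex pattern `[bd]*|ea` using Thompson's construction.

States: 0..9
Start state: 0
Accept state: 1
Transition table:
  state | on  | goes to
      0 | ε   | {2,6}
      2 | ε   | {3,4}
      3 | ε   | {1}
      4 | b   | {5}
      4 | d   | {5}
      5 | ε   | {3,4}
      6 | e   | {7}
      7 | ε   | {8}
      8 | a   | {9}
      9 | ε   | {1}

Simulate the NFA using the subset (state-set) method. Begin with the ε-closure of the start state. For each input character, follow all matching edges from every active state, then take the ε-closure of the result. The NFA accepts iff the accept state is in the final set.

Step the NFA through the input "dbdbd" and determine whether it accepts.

Answer: ACCEPT

Steps:
start: ε-closure({0}) = {0,1,2,3,4,6}
'd' @ 1: {1,3,4,5}  ✓accept
'b' @ 2: {1,3,4,5}  ✓accept
'd' @ 3: {1,3,4,5}  ✓accept
'b' @ 4: {1,3,4,5}  ✓accept
'd' @ 5: {1,3,4,5}  ✓accept
end set {1,3,4,5} — state 1 in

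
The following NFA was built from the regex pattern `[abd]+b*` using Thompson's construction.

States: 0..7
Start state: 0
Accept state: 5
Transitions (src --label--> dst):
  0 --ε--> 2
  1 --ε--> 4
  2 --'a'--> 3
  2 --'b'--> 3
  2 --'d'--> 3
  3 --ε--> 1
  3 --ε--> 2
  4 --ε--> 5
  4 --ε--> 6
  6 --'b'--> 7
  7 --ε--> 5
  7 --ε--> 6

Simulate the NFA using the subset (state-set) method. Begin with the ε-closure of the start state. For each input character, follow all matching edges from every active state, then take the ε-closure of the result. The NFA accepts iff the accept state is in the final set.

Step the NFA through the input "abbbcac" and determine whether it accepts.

Answer: REJECT

Trace:
S₀ = ε-closure({0}) = {0,2}
'a' @ 1: {1,2,3,4,5,6}  [accepting]
'b' @ 2: {1,2,3,4,5,6,7}  [accepting]
'b' @ 3: {1,2,3,4,5,6,7}  [accepting]
'b' @ 4: {1,2,3,4,5,6,7}  [accepting]
'c' @ 5: {}  — dead — no transitions
rest 'ac' ignored (set empty)
after full input: {}  (accept=5 not in)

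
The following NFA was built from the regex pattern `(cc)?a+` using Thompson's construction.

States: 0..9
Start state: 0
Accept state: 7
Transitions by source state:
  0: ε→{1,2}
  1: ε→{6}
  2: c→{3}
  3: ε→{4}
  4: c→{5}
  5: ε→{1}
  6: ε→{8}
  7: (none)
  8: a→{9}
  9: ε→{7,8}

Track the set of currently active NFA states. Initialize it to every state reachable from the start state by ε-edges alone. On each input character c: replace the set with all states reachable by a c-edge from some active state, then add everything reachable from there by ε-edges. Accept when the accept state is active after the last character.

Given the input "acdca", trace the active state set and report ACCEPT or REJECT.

start: ε-closure({0}) = {0,1,2,6,8}
'a' @ 1: {7,8,9}  ✓accept
'c' @ 2: {}  — no active states
rest 'dca' ignored (set empty)
end set {} — state 7 not in

Answer: REJECT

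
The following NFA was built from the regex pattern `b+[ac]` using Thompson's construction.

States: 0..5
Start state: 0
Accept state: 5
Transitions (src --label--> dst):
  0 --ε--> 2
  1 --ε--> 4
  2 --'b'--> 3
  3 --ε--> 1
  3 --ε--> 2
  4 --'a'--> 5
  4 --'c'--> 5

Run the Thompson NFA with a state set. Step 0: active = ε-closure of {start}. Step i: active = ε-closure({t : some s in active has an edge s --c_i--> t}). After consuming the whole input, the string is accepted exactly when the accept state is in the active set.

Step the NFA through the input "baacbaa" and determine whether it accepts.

Answer: REJECT

Steps:
start: ε-closure({0}) = {0,2}
'b' @ 1: {1,2,3,4}
'a' @ 2: {5}  (accept∈set)
'a' @ 3: {}  — state set empty
rest 'cbaa' ignored (set empty)
end set {} — state 5 not in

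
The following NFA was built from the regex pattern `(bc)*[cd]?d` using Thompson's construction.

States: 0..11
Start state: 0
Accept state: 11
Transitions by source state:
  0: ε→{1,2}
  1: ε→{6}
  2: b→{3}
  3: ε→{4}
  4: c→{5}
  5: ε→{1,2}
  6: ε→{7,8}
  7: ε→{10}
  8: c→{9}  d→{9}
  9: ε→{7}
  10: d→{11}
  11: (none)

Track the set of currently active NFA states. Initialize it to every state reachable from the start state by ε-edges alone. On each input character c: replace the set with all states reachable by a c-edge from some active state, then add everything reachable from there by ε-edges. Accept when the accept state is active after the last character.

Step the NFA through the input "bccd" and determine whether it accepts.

S₀ = ε-closure({0}) = {0,1,2,6,7,8,10}
'b' @ 1: {3,4}
'c' @ 2: {1,2,5,6,7,8,10}
'c' @ 3: {7,9,10}
'd' @ 4: {11}  [accepting]
final: {11}; accept 11 in set

Answer: ACCEPT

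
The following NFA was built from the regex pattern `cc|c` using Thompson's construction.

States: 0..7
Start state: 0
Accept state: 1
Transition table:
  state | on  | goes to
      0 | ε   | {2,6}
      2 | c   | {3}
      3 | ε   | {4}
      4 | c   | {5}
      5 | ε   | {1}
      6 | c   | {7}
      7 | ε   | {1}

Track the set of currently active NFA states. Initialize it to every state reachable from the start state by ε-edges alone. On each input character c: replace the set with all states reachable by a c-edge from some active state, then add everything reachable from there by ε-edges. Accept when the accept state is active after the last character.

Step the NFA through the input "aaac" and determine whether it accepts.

Answer: REJECT

Trace:
initial (ε-close {0}): {0,2,6}
'a' @ 1: {}  — dead — no transitions
rest 'aac' ignored (set empty)
end set {} — state 1 not in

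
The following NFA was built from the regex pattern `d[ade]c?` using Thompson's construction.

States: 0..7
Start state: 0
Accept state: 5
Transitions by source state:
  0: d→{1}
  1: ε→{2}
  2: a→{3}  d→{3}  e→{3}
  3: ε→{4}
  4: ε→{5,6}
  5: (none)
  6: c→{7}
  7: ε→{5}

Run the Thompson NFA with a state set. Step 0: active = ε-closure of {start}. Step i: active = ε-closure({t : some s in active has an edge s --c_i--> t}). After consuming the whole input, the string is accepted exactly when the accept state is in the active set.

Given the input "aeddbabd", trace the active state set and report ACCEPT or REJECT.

Answer: REJECT

Trace:
start: ε-closure({0}) = {0}
'a' @ 1: {}  — state set empty
rest 'eddbabd' ignored (set empty)
after full input: {}  (accept=5 not in)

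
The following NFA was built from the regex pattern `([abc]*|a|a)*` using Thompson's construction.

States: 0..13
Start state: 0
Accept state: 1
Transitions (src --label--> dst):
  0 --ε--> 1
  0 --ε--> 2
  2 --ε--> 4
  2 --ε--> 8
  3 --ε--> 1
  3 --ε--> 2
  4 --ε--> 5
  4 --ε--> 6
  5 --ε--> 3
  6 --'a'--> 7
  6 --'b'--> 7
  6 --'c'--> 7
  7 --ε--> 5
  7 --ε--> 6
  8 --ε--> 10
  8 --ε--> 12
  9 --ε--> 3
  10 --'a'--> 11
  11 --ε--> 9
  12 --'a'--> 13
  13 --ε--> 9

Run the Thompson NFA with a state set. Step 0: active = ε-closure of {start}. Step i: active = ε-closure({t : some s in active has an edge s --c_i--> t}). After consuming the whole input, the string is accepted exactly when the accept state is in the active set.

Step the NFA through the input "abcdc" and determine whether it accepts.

initial (ε-close {0}): {0,1,2,3,4,5,6,8,10,12}
'a' @ 1: {1,2,3,4,5,6,7,8,9,10,11,12,13}  ✓accept
'b' @ 2: {1,2,3,4,5,6,7,8,10,12}  ✓accept
'c' @ 3: {1,2,3,4,5,6,7,8,10,12}  ✓accept
'd' @ 4: {}  — dead — no transitions
rest 'c' ignored (set empty)
final: {}; accept 1 not in set

Answer: REJECT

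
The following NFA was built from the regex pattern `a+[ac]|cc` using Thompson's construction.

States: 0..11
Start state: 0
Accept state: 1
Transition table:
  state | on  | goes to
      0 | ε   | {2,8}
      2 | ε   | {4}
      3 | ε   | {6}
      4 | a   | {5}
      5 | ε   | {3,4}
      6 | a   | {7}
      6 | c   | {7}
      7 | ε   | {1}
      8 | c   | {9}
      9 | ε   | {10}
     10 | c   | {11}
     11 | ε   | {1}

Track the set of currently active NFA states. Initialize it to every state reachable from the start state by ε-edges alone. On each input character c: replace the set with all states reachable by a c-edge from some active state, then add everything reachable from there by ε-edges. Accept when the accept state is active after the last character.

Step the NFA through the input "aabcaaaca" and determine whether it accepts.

Answer: REJECT

Trace:
S₀ = ε-closure({0}) = {0,2,4,8}
'a' @ 1: {3,4,5,6}
'a' @ 2: {1,3,4,5,6,7}  ✓accept
'b' @ 3: {}  — dead — no transitions
rest 'caaaca' ignored (set empty)
after full input: {}  (accept=1 not in)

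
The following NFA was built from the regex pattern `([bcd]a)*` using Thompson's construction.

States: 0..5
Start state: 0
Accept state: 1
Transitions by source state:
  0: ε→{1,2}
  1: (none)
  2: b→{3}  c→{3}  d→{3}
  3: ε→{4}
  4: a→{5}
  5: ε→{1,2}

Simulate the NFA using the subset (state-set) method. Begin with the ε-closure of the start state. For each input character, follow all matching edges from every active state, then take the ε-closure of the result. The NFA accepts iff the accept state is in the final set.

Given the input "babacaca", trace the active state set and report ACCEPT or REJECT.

S₀ = ε-closure({0}) = {0,1,2}
'b' @ 1: {3,4}
'a' @ 2: {1,2,5}  ✓accept
'b' @ 3: {3,4}
'a' @ 4: {1,2,5}  ✓accept
'c' @ 5: {3,4}
'a' @ 6: {1,2,5}  ✓accept
'c' @ 7: {3,4}
'a' @ 8: {1,2,5}  ✓accept
final: {1,2,5}; accept 1 in set

Answer: ACCEPT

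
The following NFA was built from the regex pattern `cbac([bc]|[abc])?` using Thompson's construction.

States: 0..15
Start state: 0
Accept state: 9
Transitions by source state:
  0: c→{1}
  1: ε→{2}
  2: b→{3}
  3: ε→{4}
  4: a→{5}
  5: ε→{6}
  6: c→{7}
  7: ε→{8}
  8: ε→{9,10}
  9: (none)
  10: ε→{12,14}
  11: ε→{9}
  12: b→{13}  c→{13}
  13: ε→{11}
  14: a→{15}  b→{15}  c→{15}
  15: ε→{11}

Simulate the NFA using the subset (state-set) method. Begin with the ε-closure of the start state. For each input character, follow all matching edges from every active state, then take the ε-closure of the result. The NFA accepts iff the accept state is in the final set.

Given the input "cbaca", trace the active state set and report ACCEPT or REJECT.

S₀ = ε-closure({0}) = {0}
'c' @ 1: {1,2}
'b' @ 2: {3,4}
'a' @ 3: {5,6}
'c' @ 4: {7,8,9,10,12,14}  ✓accept
'a' @ 5: {9,11,15}  ✓accept
final: {9,11,15}; accept 9 in set

Answer: ACCEPT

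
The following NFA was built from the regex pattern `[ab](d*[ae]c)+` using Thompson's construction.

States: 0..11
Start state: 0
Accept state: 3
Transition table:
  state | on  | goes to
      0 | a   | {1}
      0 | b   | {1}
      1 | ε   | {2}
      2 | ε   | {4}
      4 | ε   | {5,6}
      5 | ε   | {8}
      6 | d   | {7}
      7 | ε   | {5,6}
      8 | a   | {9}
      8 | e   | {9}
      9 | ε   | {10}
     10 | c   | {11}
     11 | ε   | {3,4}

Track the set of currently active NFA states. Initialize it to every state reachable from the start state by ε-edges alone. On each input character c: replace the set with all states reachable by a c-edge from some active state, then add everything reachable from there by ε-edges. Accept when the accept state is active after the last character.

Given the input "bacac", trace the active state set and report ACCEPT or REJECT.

initial (ε-close {0}): {0}
'b' @ 1: {1,2,4,5,6,8}
'a' @ 2: {9,10}
'c' @ 3: {3,4,5,6,8,11}  ✓accept
'a' @ 4: {9,10}
'c' @ 5: {3,4,5,6,8,11}  ✓accept
final: {3,4,5,6,8,11}; accept 3 in set

Answer: ACCEPT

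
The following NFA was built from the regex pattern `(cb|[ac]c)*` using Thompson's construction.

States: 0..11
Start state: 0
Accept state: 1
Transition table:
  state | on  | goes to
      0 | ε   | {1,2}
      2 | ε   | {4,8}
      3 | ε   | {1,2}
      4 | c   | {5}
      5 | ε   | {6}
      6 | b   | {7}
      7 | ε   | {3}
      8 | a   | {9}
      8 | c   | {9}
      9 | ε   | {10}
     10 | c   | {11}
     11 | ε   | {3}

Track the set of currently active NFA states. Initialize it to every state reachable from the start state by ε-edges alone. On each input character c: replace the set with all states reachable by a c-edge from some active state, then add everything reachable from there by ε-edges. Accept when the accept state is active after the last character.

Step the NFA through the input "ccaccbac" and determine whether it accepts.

Answer: ACCEPT

Steps:
initial (ε-close {0}): {0,1,2,4,8}
'c' @ 1: {5,6,9,10}
'c' @ 2: {1,2,3,4,8,11}  ✓accept
'a' @ 3: {9,10}
'c' @ 4: {1,2,3,4,8,11}  ✓accept
'c' @ 5: {5,6,9,10}
'b' @ 6: {1,2,3,4,7,8}  ✓accept
'a' @ 7: {9,10}
'c' @ 8: {1,2,3,4,8,11}  ✓accept
end set {1,2,3,4,8,11} — state 1 in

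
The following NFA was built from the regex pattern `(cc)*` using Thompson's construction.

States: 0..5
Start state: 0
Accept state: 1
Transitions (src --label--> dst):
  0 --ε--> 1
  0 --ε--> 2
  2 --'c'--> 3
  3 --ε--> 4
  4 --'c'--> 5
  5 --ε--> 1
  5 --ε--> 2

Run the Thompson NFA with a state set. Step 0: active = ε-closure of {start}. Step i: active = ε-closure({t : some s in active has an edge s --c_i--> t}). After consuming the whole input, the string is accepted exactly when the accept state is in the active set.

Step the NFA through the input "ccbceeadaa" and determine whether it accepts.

Answer: REJECT

Steps:
S₀ = ε-closure({0}) = {0,1,2}
'c' @ 1: {3,4}
'c' @ 2: {1,2,5}  [accepting]
'b' @ 3: {}  — state set empty
rest 'ceeadaa' ignored (set empty)
final: {}; accept 1 not in set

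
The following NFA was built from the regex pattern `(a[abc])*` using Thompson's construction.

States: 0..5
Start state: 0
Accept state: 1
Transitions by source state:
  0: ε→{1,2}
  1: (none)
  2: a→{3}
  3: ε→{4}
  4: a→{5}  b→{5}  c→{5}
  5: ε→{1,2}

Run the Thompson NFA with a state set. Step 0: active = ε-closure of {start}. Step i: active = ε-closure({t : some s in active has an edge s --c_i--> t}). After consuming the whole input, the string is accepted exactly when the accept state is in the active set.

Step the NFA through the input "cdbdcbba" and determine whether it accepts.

Answer: REJECT

Trace:
start: ε-closure({0}) = {0,1,2}
'c' @ 1: {}  — no active states
rest 'dbdcbba' ignored (set empty)
final: {}; accept 1 not in set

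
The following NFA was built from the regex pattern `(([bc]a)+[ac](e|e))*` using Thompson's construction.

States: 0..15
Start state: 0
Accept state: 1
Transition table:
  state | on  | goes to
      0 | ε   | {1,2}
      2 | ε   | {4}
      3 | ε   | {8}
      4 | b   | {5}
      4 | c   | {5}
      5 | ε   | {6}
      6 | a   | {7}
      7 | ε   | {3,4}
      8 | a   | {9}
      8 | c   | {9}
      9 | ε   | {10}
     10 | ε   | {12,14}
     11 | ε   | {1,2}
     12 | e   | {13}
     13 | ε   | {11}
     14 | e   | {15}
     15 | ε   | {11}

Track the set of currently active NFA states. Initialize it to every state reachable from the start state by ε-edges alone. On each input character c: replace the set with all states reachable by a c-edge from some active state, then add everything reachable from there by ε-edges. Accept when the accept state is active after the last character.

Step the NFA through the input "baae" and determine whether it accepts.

S₀ = ε-closure({0}) = {0,1,2,4}
'b' @ 1: {5,6}
'a' @ 2: {3,4,7,8}
'a' @ 3: {9,10,12,14}
'e' @ 4: {1,2,4,11,13,15}  ✓accept
final: {1,2,4,11,13,15}; accept 1 in set

Answer: ACCEPT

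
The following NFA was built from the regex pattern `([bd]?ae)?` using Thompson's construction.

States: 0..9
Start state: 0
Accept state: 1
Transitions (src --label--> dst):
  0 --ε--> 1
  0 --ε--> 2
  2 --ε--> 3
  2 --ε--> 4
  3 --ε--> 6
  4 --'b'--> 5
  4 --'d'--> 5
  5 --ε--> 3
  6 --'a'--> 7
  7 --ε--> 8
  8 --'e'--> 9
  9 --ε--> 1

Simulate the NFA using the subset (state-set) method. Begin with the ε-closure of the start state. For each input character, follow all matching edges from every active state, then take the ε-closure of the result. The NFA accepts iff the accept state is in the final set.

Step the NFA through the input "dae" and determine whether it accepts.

Answer: ACCEPT

Trace:
start: ε-closure({0}) = {0,1,2,3,4,6}
'd' @ 1: {3,5,6}
'a' @ 2: {7,8}
'e' @ 3: {1,9}  ✓accept
end set {1,9} — state 1 in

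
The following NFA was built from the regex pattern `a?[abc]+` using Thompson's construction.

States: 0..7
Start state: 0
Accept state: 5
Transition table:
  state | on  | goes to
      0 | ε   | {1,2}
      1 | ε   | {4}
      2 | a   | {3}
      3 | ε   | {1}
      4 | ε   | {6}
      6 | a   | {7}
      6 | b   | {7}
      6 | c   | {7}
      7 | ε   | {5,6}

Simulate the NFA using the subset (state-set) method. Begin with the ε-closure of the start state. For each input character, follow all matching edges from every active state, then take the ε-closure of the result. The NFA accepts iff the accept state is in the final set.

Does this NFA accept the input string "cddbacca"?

Answer: REJECT

Steps:
start: ε-closure({0}) = {0,1,2,4,6}
'c' @ 1: {5,6,7}  (accept∈set)
'd' @ 2: {}  — state set empty
rest 'dbacca' ignored (set empty)
final: {}; accept 5 not in set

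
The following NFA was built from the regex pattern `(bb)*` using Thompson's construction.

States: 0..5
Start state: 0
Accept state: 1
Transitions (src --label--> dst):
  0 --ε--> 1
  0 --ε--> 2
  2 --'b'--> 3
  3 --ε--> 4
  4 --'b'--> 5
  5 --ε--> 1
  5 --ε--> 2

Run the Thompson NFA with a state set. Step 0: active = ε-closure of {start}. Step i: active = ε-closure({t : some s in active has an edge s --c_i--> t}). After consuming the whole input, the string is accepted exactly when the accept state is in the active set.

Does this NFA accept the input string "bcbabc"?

S₀ = ε-closure({0}) = {0,1,2}
'b' @ 1: {3,4}
'c' @ 2: {}  — state set empty
rest 'babc' ignored (set empty)
after full input: {}  (accept=1 not in)

Answer: REJECT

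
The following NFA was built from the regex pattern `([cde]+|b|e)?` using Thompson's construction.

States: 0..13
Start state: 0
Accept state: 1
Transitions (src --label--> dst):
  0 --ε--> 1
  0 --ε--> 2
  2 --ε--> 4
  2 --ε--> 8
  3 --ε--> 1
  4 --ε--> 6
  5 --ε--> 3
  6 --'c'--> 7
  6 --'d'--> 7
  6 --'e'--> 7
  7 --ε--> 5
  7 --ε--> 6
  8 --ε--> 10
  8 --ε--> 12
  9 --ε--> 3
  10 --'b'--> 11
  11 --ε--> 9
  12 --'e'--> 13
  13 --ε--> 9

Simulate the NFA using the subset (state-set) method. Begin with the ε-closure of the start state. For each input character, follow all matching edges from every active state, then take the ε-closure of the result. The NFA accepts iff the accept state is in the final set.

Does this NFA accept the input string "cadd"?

Answer: REJECT

Steps:
initial (ε-close {0}): {0,1,2,4,6,8,10,12}
'c' @ 1: {1,3,5,6,7}  (accept∈set)
'a' @ 2: {}  — state set empty
rest 'dd' ignored (set empty)
end set {} — state 1 not in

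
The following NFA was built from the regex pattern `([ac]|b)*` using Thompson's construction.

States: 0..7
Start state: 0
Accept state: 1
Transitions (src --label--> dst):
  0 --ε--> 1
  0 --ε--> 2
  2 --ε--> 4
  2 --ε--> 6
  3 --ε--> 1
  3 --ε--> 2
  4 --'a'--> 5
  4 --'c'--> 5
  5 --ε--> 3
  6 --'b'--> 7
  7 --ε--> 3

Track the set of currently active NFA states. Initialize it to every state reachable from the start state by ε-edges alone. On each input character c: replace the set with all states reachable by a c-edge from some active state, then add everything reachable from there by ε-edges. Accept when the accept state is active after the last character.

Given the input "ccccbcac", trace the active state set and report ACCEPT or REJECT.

Answer: ACCEPT

Steps:
S₀ = ε-closure({0}) = {0,1,2,4,6}
'c' @ 1: {1,2,3,4,5,6}  [accepting]
'c' @ 2: {1,2,3,4,5,6}  [accepting]
'c' @ 3: {1,2,3,4,5,6}  [accepting]
'c' @ 4: {1,2,3,4,5,6}  [accepting]
'b' @ 5: {1,2,3,4,6,7}  [accepting]
'c' @ 6: {1,2,3,4,5,6}  [accepting]
'a' @ 7: {1,2,3,4,5,6}  [accepting]
'c' @ 8: {1,2,3,4,5,6}  [accepting]
end set {1,2,3,4,5,6} — state 1 in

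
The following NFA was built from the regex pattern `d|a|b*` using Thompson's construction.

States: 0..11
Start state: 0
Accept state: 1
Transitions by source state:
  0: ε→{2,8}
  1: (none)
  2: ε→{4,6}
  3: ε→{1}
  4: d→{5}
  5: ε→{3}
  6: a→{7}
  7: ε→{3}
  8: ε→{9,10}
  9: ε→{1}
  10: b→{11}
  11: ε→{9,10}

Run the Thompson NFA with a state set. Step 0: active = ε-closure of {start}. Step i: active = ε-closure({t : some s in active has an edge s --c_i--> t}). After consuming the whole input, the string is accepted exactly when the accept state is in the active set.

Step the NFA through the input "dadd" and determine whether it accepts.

start: ε-closure({0}) = {0,1,2,4,6,8,9,10}
'd' @ 1: {1,3,5}  [accepting]
'a' @ 2: {}  — dead — no transitions
rest 'dd' ignored (set empty)
final: {}; accept 1 not in set

Answer: REJECT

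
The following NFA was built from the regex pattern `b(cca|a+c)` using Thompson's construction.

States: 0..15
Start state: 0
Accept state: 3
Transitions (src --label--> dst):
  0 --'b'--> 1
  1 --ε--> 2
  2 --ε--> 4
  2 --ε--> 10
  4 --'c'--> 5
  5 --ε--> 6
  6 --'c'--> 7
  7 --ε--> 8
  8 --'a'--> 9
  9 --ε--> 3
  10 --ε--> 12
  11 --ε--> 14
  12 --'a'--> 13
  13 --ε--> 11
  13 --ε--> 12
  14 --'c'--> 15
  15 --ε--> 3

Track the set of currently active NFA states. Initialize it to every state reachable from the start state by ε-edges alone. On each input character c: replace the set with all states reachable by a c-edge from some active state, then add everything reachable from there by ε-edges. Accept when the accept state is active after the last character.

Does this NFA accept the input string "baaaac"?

S₀ = ε-closure({0}) = {0}
'b' @ 1: {1,2,4,10,12}
'a' @ 2: {11,12,13,14}
'a' @ 3: {11,12,13,14}
'a' @ 4: {11,12,13,14}
'a' @ 5: {11,12,13,14}
'c' @ 6: {3,15}  ✓accept
end set {3,15} — state 3 in

Answer: ACCEPT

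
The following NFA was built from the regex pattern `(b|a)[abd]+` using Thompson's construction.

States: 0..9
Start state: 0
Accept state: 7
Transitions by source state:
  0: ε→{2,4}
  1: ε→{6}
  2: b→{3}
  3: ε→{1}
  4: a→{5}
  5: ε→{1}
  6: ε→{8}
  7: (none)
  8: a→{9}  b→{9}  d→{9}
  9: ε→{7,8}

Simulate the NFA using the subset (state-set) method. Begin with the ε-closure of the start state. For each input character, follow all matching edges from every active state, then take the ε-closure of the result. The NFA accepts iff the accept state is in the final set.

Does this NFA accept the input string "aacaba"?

initial (ε-close {0}): {0,2,4}
'a' @ 1: {1,5,6,8}
'a' @ 2: {7,8,9}  (accept∈set)
'c' @ 3: {}  — dead — no transitions
rest 'aba' ignored (set empty)
end set {} — state 7 not in

Answer: REJECT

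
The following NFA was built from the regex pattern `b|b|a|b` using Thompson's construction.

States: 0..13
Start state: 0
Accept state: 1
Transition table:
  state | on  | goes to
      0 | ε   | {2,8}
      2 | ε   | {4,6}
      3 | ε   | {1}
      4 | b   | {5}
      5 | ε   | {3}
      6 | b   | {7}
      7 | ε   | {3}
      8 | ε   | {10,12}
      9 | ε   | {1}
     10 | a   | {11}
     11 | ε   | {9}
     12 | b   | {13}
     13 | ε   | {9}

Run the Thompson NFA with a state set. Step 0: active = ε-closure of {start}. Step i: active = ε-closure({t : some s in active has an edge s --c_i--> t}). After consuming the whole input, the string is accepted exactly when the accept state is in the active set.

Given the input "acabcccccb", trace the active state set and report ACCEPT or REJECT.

Answer: REJECT

Derivation:
S₀ = ε-closure({0}) = {0,2,4,6,8,10,12}
'a' @ 1: {1,9,11}  ✓accept
'c' @ 2: {}  — dead — no transitions
rest 'abcccccb' ignored (set empty)
end set {} — state 1 not in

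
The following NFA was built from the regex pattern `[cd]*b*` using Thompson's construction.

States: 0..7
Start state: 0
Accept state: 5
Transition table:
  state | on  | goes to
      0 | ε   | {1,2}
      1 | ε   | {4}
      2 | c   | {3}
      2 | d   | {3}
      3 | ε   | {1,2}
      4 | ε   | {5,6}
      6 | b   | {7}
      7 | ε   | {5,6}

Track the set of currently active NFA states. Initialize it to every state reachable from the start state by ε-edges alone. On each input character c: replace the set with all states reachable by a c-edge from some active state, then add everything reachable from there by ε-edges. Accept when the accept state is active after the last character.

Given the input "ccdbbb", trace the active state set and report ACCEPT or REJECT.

start: ε-closure({0}) = {0,1,2,4,5,6}
'c' @ 1: {1,2,3,4,5,6}  [accepting]
'c' @ 2: {1,2,3,4,5,6}  [accepting]
'd' @ 3: {1,2,3,4,5,6}  [accepting]
'b' @ 4: {5,6,7}  [accepting]
'b' @ 5: {5,6,7}  [accepting]
'b' @ 6: {5,6,7}  [accepting]
end set {5,6,7} — state 5 in

Answer: ACCEPT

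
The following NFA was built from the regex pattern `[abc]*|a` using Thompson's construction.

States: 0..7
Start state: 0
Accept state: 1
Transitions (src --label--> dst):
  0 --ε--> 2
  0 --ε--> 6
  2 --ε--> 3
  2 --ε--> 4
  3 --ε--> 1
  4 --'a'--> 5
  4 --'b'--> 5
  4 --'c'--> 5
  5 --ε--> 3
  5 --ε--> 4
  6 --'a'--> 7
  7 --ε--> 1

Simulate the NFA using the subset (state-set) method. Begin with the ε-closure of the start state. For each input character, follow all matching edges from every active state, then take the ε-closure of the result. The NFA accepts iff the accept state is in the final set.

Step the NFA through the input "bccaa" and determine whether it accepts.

start: ε-closure({0}) = {0,1,2,3,4,6}
'b' @ 1: {1,3,4,5}  ✓accept
'c' @ 2: {1,3,4,5}  ✓accept
'c' @ 3: {1,3,4,5}  ✓accept
'a' @ 4: {1,3,4,5}  ✓accept
'a' @ 5: {1,3,4,5}  ✓accept
final: {1,3,4,5}; accept 1 in set

Answer: ACCEPT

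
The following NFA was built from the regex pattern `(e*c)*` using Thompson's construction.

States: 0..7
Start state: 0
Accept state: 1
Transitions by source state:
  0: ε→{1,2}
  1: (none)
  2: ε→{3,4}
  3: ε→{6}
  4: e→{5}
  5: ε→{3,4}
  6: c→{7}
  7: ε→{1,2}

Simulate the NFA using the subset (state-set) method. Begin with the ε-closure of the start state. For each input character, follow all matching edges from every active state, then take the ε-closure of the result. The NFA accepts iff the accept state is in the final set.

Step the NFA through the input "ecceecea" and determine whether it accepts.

Answer: REJECT

Steps:
initial (ε-close {0}): {0,1,2,3,4,6}
'e' @ 1: {3,4,5,6}
'c' @ 2: {1,2,3,4,6,7}  ✓accept
'c' @ 3: {1,2,3,4,6,7}  ✓accept
'e' @ 4: {3,4,5,6}
'e' @ 5: {3,4,5,6}
'c' @ 6: {1,2,3,4,6,7}  ✓accept
'e' @ 7: {3,4,5,6}
'a' @ 8: {}  — state set empty
after full input: {}  (accept=1 not in)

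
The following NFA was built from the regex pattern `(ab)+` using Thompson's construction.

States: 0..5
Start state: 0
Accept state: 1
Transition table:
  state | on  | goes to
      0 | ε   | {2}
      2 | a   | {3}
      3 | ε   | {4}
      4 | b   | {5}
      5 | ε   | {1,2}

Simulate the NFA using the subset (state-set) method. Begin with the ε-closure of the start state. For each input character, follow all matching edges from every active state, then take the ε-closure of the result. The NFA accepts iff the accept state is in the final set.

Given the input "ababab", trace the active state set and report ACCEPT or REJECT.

S₀ = ε-closure({0}) = {0,2}
'a' @ 1: {3,4}
'b' @ 2: {1,2,5}  ✓accept
'a' @ 3: {3,4}
'b' @ 4: {1,2,5}  ✓accept
'a' @ 5: {3,4}
'b' @ 6: {1,2,5}  ✓accept
after full input: {1,2,5}  (accept=1 in)

Answer: ACCEPT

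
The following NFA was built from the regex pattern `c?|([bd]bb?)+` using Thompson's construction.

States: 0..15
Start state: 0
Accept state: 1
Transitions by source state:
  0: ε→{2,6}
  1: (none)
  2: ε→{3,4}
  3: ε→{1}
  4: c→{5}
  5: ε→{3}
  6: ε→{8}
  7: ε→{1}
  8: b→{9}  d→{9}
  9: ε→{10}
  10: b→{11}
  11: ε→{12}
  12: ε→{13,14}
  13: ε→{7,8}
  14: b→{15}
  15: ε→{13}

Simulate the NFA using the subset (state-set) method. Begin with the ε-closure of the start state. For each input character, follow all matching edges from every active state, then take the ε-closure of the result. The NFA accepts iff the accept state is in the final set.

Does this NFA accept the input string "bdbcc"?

Answer: REJECT

Derivation:
start: ε-closure({0}) = {0,1,2,3,4,6,8}
'b' @ 1: {9,10}
'd' @ 2: {}  — state set empty
rest 'bcc' ignored (set empty)
end set {} — state 1 not in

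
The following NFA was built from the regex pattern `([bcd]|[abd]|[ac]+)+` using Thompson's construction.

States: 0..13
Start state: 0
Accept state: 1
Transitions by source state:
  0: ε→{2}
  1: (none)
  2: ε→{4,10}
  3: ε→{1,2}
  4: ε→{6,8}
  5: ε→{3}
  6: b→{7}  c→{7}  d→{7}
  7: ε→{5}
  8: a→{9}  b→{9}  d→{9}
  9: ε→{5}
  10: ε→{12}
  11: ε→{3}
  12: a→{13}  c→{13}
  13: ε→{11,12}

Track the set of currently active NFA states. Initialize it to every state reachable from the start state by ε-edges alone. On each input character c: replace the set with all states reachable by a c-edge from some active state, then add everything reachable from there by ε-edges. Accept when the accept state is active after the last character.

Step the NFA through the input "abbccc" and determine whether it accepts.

start: ε-closure({0}) = {0,2,4,6,8,10,12}
'a' @ 1: {1,2,3,4,5,6,8,9,10,11,12,13}  (accept∈set)
'b' @ 2: {1,2,3,4,5,6,7,8,9,10,12}  (accept∈set)
'b' @ 3: {1,2,3,4,5,6,7,8,9,10,12}  (accept∈set)
'c' @ 4: {1,2,3,4,5,6,7,8,10,11,12,13}  (accept∈set)
'c' @ 5: {1,2,3,4,5,6,7,8,10,11,12,13}  (accept∈set)
'c' @ 6: {1,2,3,4,5,6,7,8,10,11,12,13}  (accept∈set)
end set {1,2,3,4,5,6,7,8,10,11,12,13} — state 1 in

Answer: ACCEPT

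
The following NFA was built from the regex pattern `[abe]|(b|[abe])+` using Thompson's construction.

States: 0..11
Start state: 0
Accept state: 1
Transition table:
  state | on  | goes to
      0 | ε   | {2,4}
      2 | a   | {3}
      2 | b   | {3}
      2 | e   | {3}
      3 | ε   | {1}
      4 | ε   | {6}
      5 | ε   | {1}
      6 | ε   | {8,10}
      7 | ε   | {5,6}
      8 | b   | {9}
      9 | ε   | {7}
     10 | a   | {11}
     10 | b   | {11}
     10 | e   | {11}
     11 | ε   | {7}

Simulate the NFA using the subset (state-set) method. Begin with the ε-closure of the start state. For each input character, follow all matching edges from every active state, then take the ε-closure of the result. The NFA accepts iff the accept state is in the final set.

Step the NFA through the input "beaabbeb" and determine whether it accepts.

start: ε-closure({0}) = {0,2,4,6,8,10}
'b' @ 1: {1,3,5,6,7,8,9,10,11}  (accept∈set)
'e' @ 2: {1,5,6,7,8,10,11}  (accept∈set)
'a' @ 3: {1,5,6,7,8,10,11}  (accept∈set)
'a' @ 4: {1,5,6,7,8,10,11}  (accept∈set)
'b' @ 5: {1,5,6,7,8,9,10,11}  (accept∈set)
'b' @ 6: {1,5,6,7,8,9,10,11}  (accept∈set)
'e' @ 7: {1,5,6,7,8,10,11}  (accept∈set)
'b' @ 8: {1,5,6,7,8,9,10,11}  (accept∈set)
after full input: {1,5,6,7,8,9,10,11}  (accept=1 in)

Answer: ACCEPT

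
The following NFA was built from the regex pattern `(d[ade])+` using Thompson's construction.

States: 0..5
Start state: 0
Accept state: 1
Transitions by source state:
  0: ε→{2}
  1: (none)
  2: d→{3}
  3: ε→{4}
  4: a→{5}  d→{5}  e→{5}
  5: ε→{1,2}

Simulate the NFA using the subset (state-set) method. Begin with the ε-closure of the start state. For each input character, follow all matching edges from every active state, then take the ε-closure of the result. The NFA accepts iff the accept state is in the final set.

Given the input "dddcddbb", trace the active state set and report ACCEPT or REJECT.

initial (ε-close {0}): {0,2}
'd' @ 1: {3,4}
'd' @ 2: {1,2,5}  (accept∈set)
'd' @ 3: {3,4}
'c' @ 4: {}  — state set empty
rest 'ddbb' ignored (set empty)
end set {} — state 1 not in

Answer: REJECT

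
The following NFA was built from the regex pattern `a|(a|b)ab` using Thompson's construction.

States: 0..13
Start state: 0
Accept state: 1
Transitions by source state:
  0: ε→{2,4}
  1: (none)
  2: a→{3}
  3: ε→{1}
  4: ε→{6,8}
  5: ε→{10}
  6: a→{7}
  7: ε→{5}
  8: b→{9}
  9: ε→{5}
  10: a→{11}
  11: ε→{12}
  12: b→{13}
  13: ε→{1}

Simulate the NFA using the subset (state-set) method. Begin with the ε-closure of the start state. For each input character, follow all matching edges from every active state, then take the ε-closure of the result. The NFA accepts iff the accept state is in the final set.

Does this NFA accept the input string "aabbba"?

Answer: REJECT

Derivation:
start: ε-closure({0}) = {0,2,4,6,8}
'a' @ 1: {1,3,5,7,10}  ✓accept
'a' @ 2: {11,12}
'b' @ 3: {1,13}  ✓accept
'b' @ 4: {}  — state set empty
rest 'ba' ignored (set empty)
after full input: {}  (accept=1 not in)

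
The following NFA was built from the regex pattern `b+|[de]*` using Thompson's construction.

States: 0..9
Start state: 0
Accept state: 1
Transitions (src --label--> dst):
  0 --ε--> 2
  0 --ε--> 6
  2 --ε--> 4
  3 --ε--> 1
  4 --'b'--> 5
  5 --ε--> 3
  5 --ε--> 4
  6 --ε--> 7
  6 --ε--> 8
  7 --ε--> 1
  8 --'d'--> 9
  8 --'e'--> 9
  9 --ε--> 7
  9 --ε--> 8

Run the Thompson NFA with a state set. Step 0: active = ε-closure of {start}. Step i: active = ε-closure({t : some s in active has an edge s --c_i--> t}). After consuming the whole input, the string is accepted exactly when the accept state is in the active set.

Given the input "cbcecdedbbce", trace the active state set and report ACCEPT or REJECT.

S₀ = ε-closure({0}) = {0,1,2,4,6,7,8}
'c' @ 1: {}  — state set empty
rest 'bcecdedbbce' ignored (set empty)
after full input: {}  (accept=1 not in)

Answer: REJECT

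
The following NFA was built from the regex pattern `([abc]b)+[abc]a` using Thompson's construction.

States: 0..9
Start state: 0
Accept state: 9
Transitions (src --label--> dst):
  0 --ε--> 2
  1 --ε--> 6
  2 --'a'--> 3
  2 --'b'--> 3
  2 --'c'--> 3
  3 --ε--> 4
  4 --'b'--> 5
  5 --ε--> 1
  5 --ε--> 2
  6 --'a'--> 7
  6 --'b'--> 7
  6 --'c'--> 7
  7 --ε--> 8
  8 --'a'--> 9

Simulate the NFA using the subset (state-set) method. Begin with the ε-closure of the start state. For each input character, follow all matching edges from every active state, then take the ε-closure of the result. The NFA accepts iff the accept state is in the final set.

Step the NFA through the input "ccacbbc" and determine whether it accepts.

Answer: REJECT

Derivation:
S₀ = ε-closure({0}) = {0,2}
'c' @ 1: {3,4}
'c' @ 2: {}  — no active states
rest 'acbbc' ignored (set empty)
after full input: {}  (accept=9 not in)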